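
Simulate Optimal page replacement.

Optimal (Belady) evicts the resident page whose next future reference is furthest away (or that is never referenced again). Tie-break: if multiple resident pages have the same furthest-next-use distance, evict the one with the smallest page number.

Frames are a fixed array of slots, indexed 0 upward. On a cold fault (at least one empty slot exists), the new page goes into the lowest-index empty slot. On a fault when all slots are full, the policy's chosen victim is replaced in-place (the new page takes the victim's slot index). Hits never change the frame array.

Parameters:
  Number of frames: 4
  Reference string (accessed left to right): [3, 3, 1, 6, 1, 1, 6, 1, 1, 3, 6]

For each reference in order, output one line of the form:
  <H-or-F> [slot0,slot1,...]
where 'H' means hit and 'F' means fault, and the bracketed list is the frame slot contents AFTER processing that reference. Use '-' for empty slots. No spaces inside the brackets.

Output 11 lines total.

F [3,-,-,-]
H [3,-,-,-]
F [3,1,-,-]
F [3,1,6,-]
H [3,1,6,-]
H [3,1,6,-]
H [3,1,6,-]
H [3,1,6,-]
H [3,1,6,-]
H [3,1,6,-]
H [3,1,6,-]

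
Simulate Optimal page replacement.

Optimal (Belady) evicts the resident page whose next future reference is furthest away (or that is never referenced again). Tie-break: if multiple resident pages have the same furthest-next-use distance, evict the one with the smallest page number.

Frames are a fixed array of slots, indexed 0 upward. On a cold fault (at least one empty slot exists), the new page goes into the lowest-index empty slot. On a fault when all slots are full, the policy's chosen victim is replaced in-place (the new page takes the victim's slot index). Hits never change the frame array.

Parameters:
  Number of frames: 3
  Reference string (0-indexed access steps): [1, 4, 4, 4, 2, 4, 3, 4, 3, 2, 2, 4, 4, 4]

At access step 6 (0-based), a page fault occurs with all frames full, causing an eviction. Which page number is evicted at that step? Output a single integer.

Step 0: ref 1 -> FAULT, frames=[1,-,-]
Step 1: ref 4 -> FAULT, frames=[1,4,-]
Step 2: ref 4 -> HIT, frames=[1,4,-]
Step 3: ref 4 -> HIT, frames=[1,4,-]
Step 4: ref 2 -> FAULT, frames=[1,4,2]
Step 5: ref 4 -> HIT, frames=[1,4,2]
Step 6: ref 3 -> FAULT, evict 1, frames=[3,4,2]
At step 6: evicted page 1

Answer: 1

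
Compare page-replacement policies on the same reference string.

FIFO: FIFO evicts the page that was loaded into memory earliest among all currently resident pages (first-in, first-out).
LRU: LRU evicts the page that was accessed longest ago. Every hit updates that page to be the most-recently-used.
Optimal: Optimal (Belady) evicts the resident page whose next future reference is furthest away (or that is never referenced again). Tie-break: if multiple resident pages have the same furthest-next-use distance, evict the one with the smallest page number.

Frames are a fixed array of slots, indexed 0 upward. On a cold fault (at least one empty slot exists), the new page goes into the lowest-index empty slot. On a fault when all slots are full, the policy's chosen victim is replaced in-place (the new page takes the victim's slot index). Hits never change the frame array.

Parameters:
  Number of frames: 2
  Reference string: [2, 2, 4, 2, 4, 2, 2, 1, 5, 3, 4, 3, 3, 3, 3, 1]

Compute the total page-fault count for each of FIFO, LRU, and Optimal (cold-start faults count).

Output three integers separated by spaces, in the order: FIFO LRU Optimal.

Answer: 7 7 6

Derivation:
--- FIFO ---
  step 0: ref 2 -> FAULT, frames=[2,-] (faults so far: 1)
  step 1: ref 2 -> HIT, frames=[2,-] (faults so far: 1)
  step 2: ref 4 -> FAULT, frames=[2,4] (faults so far: 2)
  step 3: ref 2 -> HIT, frames=[2,4] (faults so far: 2)
  step 4: ref 4 -> HIT, frames=[2,4] (faults so far: 2)
  step 5: ref 2 -> HIT, frames=[2,4] (faults so far: 2)
  step 6: ref 2 -> HIT, frames=[2,4] (faults so far: 2)
  step 7: ref 1 -> FAULT, evict 2, frames=[1,4] (faults so far: 3)
  step 8: ref 5 -> FAULT, evict 4, frames=[1,5] (faults so far: 4)
  step 9: ref 3 -> FAULT, evict 1, frames=[3,5] (faults so far: 5)
  step 10: ref 4 -> FAULT, evict 5, frames=[3,4] (faults so far: 6)
  step 11: ref 3 -> HIT, frames=[3,4] (faults so far: 6)
  step 12: ref 3 -> HIT, frames=[3,4] (faults so far: 6)
  step 13: ref 3 -> HIT, frames=[3,4] (faults so far: 6)
  step 14: ref 3 -> HIT, frames=[3,4] (faults so far: 6)
  step 15: ref 1 -> FAULT, evict 3, frames=[1,4] (faults so far: 7)
  FIFO total faults: 7
--- LRU ---
  step 0: ref 2 -> FAULT, frames=[2,-] (faults so far: 1)
  step 1: ref 2 -> HIT, frames=[2,-] (faults so far: 1)
  step 2: ref 4 -> FAULT, frames=[2,4] (faults so far: 2)
  step 3: ref 2 -> HIT, frames=[2,4] (faults so far: 2)
  step 4: ref 4 -> HIT, frames=[2,4] (faults so far: 2)
  step 5: ref 2 -> HIT, frames=[2,4] (faults so far: 2)
  step 6: ref 2 -> HIT, frames=[2,4] (faults so far: 2)
  step 7: ref 1 -> FAULT, evict 4, frames=[2,1] (faults so far: 3)
  step 8: ref 5 -> FAULT, evict 2, frames=[5,1] (faults so far: 4)
  step 9: ref 3 -> FAULT, evict 1, frames=[5,3] (faults so far: 5)
  step 10: ref 4 -> FAULT, evict 5, frames=[4,3] (faults so far: 6)
  step 11: ref 3 -> HIT, frames=[4,3] (faults so far: 6)
  step 12: ref 3 -> HIT, frames=[4,3] (faults so far: 6)
  step 13: ref 3 -> HIT, frames=[4,3] (faults so far: 6)
  step 14: ref 3 -> HIT, frames=[4,3] (faults so far: 6)
  step 15: ref 1 -> FAULT, evict 4, frames=[1,3] (faults so far: 7)
  LRU total faults: 7
--- Optimal ---
  step 0: ref 2 -> FAULT, frames=[2,-] (faults so far: 1)
  step 1: ref 2 -> HIT, frames=[2,-] (faults so far: 1)
  step 2: ref 4 -> FAULT, frames=[2,4] (faults so far: 2)
  step 3: ref 2 -> HIT, frames=[2,4] (faults so far: 2)
  step 4: ref 4 -> HIT, frames=[2,4] (faults so far: 2)
  step 5: ref 2 -> HIT, frames=[2,4] (faults so far: 2)
  step 6: ref 2 -> HIT, frames=[2,4] (faults so far: 2)
  step 7: ref 1 -> FAULT, evict 2, frames=[1,4] (faults so far: 3)
  step 8: ref 5 -> FAULT, evict 1, frames=[5,4] (faults so far: 4)
  step 9: ref 3 -> FAULT, evict 5, frames=[3,4] (faults so far: 5)
  step 10: ref 4 -> HIT, frames=[3,4] (faults so far: 5)
  step 11: ref 3 -> HIT, frames=[3,4] (faults so far: 5)
  step 12: ref 3 -> HIT, frames=[3,4] (faults so far: 5)
  step 13: ref 3 -> HIT, frames=[3,4] (faults so far: 5)
  step 14: ref 3 -> HIT, frames=[3,4] (faults so far: 5)
  step 15: ref 1 -> FAULT, evict 3, frames=[1,4] (faults so far: 6)
  Optimal total faults: 6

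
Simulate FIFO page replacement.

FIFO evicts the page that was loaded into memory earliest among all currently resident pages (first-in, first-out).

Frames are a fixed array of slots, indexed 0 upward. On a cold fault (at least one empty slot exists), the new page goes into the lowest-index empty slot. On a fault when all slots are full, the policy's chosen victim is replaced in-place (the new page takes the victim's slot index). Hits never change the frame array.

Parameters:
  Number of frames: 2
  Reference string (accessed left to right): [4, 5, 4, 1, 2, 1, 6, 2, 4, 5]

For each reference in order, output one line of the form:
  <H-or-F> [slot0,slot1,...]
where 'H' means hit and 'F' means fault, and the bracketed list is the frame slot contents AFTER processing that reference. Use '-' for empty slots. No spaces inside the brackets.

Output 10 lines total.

F [4,-]
F [4,5]
H [4,5]
F [1,5]
F [1,2]
H [1,2]
F [6,2]
H [6,2]
F [6,4]
F [5,4]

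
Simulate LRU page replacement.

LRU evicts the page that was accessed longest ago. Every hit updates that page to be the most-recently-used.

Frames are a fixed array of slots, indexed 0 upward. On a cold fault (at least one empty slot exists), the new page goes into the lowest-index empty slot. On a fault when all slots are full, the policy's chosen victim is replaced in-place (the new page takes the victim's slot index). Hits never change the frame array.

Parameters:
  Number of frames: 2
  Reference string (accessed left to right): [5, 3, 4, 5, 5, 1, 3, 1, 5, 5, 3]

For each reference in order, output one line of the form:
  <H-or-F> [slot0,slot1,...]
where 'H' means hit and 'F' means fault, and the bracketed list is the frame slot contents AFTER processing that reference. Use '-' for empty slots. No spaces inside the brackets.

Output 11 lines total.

F [5,-]
F [5,3]
F [4,3]
F [4,5]
H [4,5]
F [1,5]
F [1,3]
H [1,3]
F [1,5]
H [1,5]
F [3,5]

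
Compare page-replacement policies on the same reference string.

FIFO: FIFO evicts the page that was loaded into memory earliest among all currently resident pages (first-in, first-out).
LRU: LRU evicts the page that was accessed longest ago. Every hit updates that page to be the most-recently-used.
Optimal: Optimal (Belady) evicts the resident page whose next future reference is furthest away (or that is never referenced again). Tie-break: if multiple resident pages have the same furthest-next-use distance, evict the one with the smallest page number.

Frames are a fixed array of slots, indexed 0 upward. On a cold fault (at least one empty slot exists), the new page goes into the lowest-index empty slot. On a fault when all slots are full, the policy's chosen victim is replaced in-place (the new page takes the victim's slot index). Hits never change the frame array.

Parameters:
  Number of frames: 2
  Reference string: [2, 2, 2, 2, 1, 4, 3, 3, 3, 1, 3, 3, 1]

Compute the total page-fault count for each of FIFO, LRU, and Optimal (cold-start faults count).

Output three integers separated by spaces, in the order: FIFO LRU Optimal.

--- FIFO ---
  step 0: ref 2 -> FAULT, frames=[2,-] (faults so far: 1)
  step 1: ref 2 -> HIT, frames=[2,-] (faults so far: 1)
  step 2: ref 2 -> HIT, frames=[2,-] (faults so far: 1)
  step 3: ref 2 -> HIT, frames=[2,-] (faults so far: 1)
  step 4: ref 1 -> FAULT, frames=[2,1] (faults so far: 2)
  step 5: ref 4 -> FAULT, evict 2, frames=[4,1] (faults so far: 3)
  step 6: ref 3 -> FAULT, evict 1, frames=[4,3] (faults so far: 4)
  step 7: ref 3 -> HIT, frames=[4,3] (faults so far: 4)
  step 8: ref 3 -> HIT, frames=[4,3] (faults so far: 4)
  step 9: ref 1 -> FAULT, evict 4, frames=[1,3] (faults so far: 5)
  step 10: ref 3 -> HIT, frames=[1,3] (faults so far: 5)
  step 11: ref 3 -> HIT, frames=[1,3] (faults so far: 5)
  step 12: ref 1 -> HIT, frames=[1,3] (faults so far: 5)
  FIFO total faults: 5
--- LRU ---
  step 0: ref 2 -> FAULT, frames=[2,-] (faults so far: 1)
  step 1: ref 2 -> HIT, frames=[2,-] (faults so far: 1)
  step 2: ref 2 -> HIT, frames=[2,-] (faults so far: 1)
  step 3: ref 2 -> HIT, frames=[2,-] (faults so far: 1)
  step 4: ref 1 -> FAULT, frames=[2,1] (faults so far: 2)
  step 5: ref 4 -> FAULT, evict 2, frames=[4,1] (faults so far: 3)
  step 6: ref 3 -> FAULT, evict 1, frames=[4,3] (faults so far: 4)
  step 7: ref 3 -> HIT, frames=[4,3] (faults so far: 4)
  step 8: ref 3 -> HIT, frames=[4,3] (faults so far: 4)
  step 9: ref 1 -> FAULT, evict 4, frames=[1,3] (faults so far: 5)
  step 10: ref 3 -> HIT, frames=[1,3] (faults so far: 5)
  step 11: ref 3 -> HIT, frames=[1,3] (faults so far: 5)
  step 12: ref 1 -> HIT, frames=[1,3] (faults so far: 5)
  LRU total faults: 5
--- Optimal ---
  step 0: ref 2 -> FAULT, frames=[2,-] (faults so far: 1)
  step 1: ref 2 -> HIT, frames=[2,-] (faults so far: 1)
  step 2: ref 2 -> HIT, frames=[2,-] (faults so far: 1)
  step 3: ref 2 -> HIT, frames=[2,-] (faults so far: 1)
  step 4: ref 1 -> FAULT, frames=[2,1] (faults so far: 2)
  step 5: ref 4 -> FAULT, evict 2, frames=[4,1] (faults so far: 3)
  step 6: ref 3 -> FAULT, evict 4, frames=[3,1] (faults so far: 4)
  step 7: ref 3 -> HIT, frames=[3,1] (faults so far: 4)
  step 8: ref 3 -> HIT, frames=[3,1] (faults so far: 4)
  step 9: ref 1 -> HIT, frames=[3,1] (faults so far: 4)
  step 10: ref 3 -> HIT, frames=[3,1] (faults so far: 4)
  step 11: ref 3 -> HIT, frames=[3,1] (faults so far: 4)
  step 12: ref 1 -> HIT, frames=[3,1] (faults so far: 4)
  Optimal total faults: 4

Answer: 5 5 4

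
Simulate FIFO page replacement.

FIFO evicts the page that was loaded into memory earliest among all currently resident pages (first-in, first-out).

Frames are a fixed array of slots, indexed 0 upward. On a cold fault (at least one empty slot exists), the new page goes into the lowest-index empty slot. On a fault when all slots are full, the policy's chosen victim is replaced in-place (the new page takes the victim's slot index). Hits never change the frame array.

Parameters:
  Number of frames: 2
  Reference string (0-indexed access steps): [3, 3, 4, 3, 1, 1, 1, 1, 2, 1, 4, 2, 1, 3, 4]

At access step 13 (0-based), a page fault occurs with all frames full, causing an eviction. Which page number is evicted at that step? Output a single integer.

Answer: 4

Derivation:
Step 0: ref 3 -> FAULT, frames=[3,-]
Step 1: ref 3 -> HIT, frames=[3,-]
Step 2: ref 4 -> FAULT, frames=[3,4]
Step 3: ref 3 -> HIT, frames=[3,4]
Step 4: ref 1 -> FAULT, evict 3, frames=[1,4]
Step 5: ref 1 -> HIT, frames=[1,4]
Step 6: ref 1 -> HIT, frames=[1,4]
Step 7: ref 1 -> HIT, frames=[1,4]
Step 8: ref 2 -> FAULT, evict 4, frames=[1,2]
Step 9: ref 1 -> HIT, frames=[1,2]
Step 10: ref 4 -> FAULT, evict 1, frames=[4,2]
Step 11: ref 2 -> HIT, frames=[4,2]
Step 12: ref 1 -> FAULT, evict 2, frames=[4,1]
Step 13: ref 3 -> FAULT, evict 4, frames=[3,1]
At step 13: evicted page 4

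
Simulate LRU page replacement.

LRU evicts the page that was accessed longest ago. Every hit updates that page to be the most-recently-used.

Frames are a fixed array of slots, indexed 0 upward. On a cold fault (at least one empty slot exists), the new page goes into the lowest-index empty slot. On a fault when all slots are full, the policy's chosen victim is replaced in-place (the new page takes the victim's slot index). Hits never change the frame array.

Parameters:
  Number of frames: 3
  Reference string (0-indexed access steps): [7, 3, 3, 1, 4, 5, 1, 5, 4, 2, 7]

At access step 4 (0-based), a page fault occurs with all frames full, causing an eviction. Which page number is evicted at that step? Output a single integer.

Answer: 7

Derivation:
Step 0: ref 7 -> FAULT, frames=[7,-,-]
Step 1: ref 3 -> FAULT, frames=[7,3,-]
Step 2: ref 3 -> HIT, frames=[7,3,-]
Step 3: ref 1 -> FAULT, frames=[7,3,1]
Step 4: ref 4 -> FAULT, evict 7, frames=[4,3,1]
At step 4: evicted page 7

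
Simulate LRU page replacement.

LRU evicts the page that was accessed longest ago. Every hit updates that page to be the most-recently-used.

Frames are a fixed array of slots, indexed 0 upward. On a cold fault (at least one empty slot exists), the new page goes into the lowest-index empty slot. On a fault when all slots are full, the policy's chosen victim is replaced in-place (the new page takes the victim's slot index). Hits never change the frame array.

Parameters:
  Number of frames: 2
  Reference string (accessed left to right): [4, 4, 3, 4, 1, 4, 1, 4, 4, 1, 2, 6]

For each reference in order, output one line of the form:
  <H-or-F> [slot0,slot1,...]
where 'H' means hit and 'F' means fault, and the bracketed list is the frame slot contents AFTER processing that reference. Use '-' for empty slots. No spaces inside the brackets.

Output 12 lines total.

F [4,-]
H [4,-]
F [4,3]
H [4,3]
F [4,1]
H [4,1]
H [4,1]
H [4,1]
H [4,1]
H [4,1]
F [2,1]
F [2,6]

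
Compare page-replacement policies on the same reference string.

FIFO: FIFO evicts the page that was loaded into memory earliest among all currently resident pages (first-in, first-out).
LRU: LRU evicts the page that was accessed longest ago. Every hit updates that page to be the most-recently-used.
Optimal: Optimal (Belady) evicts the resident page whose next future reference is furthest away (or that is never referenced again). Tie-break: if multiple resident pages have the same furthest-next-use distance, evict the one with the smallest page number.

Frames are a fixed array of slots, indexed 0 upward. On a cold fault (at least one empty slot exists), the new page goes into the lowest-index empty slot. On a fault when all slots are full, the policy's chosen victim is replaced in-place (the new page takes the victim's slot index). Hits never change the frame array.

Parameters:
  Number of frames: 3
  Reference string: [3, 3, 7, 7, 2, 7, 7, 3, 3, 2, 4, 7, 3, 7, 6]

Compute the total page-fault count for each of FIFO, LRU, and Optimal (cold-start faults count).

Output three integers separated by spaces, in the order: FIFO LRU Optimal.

Answer: 7 7 5

Derivation:
--- FIFO ---
  step 0: ref 3 -> FAULT, frames=[3,-,-] (faults so far: 1)
  step 1: ref 3 -> HIT, frames=[3,-,-] (faults so far: 1)
  step 2: ref 7 -> FAULT, frames=[3,7,-] (faults so far: 2)
  step 3: ref 7 -> HIT, frames=[3,7,-] (faults so far: 2)
  step 4: ref 2 -> FAULT, frames=[3,7,2] (faults so far: 3)
  step 5: ref 7 -> HIT, frames=[3,7,2] (faults so far: 3)
  step 6: ref 7 -> HIT, frames=[3,7,2] (faults so far: 3)
  step 7: ref 3 -> HIT, frames=[3,7,2] (faults so far: 3)
  step 8: ref 3 -> HIT, frames=[3,7,2] (faults so far: 3)
  step 9: ref 2 -> HIT, frames=[3,7,2] (faults so far: 3)
  step 10: ref 4 -> FAULT, evict 3, frames=[4,7,2] (faults so far: 4)
  step 11: ref 7 -> HIT, frames=[4,7,2] (faults so far: 4)
  step 12: ref 3 -> FAULT, evict 7, frames=[4,3,2] (faults so far: 5)
  step 13: ref 7 -> FAULT, evict 2, frames=[4,3,7] (faults so far: 6)
  step 14: ref 6 -> FAULT, evict 4, frames=[6,3,7] (faults so far: 7)
  FIFO total faults: 7
--- LRU ---
  step 0: ref 3 -> FAULT, frames=[3,-,-] (faults so far: 1)
  step 1: ref 3 -> HIT, frames=[3,-,-] (faults so far: 1)
  step 2: ref 7 -> FAULT, frames=[3,7,-] (faults so far: 2)
  step 3: ref 7 -> HIT, frames=[3,7,-] (faults so far: 2)
  step 4: ref 2 -> FAULT, frames=[3,7,2] (faults so far: 3)
  step 5: ref 7 -> HIT, frames=[3,7,2] (faults so far: 3)
  step 6: ref 7 -> HIT, frames=[3,7,2] (faults so far: 3)
  step 7: ref 3 -> HIT, frames=[3,7,2] (faults so far: 3)
  step 8: ref 3 -> HIT, frames=[3,7,2] (faults so far: 3)
  step 9: ref 2 -> HIT, frames=[3,7,2] (faults so far: 3)
  step 10: ref 4 -> FAULT, evict 7, frames=[3,4,2] (faults so far: 4)
  step 11: ref 7 -> FAULT, evict 3, frames=[7,4,2] (faults so far: 5)
  step 12: ref 3 -> FAULT, evict 2, frames=[7,4,3] (faults so far: 6)
  step 13: ref 7 -> HIT, frames=[7,4,3] (faults so far: 6)
  step 14: ref 6 -> FAULT, evict 4, frames=[7,6,3] (faults so far: 7)
  LRU total faults: 7
--- Optimal ---
  step 0: ref 3 -> FAULT, frames=[3,-,-] (faults so far: 1)
  step 1: ref 3 -> HIT, frames=[3,-,-] (faults so far: 1)
  step 2: ref 7 -> FAULT, frames=[3,7,-] (faults so far: 2)
  step 3: ref 7 -> HIT, frames=[3,7,-] (faults so far: 2)
  step 4: ref 2 -> FAULT, frames=[3,7,2] (faults so far: 3)
  step 5: ref 7 -> HIT, frames=[3,7,2] (faults so far: 3)
  step 6: ref 7 -> HIT, frames=[3,7,2] (faults so far: 3)
  step 7: ref 3 -> HIT, frames=[3,7,2] (faults so far: 3)
  step 8: ref 3 -> HIT, frames=[3,7,2] (faults so far: 3)
  step 9: ref 2 -> HIT, frames=[3,7,2] (faults so far: 3)
  step 10: ref 4 -> FAULT, evict 2, frames=[3,7,4] (faults so far: 4)
  step 11: ref 7 -> HIT, frames=[3,7,4] (faults so far: 4)
  step 12: ref 3 -> HIT, frames=[3,7,4] (faults so far: 4)
  step 13: ref 7 -> HIT, frames=[3,7,4] (faults so far: 4)
  step 14: ref 6 -> FAULT, evict 3, frames=[6,7,4] (faults so far: 5)
  Optimal total faults: 5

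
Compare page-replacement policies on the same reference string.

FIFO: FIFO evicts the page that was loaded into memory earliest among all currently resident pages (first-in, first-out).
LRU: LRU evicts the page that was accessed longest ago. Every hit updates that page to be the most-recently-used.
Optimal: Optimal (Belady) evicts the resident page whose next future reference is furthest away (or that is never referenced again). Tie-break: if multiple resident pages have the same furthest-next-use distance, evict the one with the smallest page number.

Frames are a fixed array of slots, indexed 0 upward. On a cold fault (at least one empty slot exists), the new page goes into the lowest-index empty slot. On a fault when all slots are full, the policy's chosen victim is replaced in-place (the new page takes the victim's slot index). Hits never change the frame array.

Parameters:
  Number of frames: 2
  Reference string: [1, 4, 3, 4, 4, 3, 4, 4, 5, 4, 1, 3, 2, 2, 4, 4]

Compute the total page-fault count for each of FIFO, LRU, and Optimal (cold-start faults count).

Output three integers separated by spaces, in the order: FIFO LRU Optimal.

--- FIFO ---
  step 0: ref 1 -> FAULT, frames=[1,-] (faults so far: 1)
  step 1: ref 4 -> FAULT, frames=[1,4] (faults so far: 2)
  step 2: ref 3 -> FAULT, evict 1, frames=[3,4] (faults so far: 3)
  step 3: ref 4 -> HIT, frames=[3,4] (faults so far: 3)
  step 4: ref 4 -> HIT, frames=[3,4] (faults so far: 3)
  step 5: ref 3 -> HIT, frames=[3,4] (faults so far: 3)
  step 6: ref 4 -> HIT, frames=[3,4] (faults so far: 3)
  step 7: ref 4 -> HIT, frames=[3,4] (faults so far: 3)
  step 8: ref 5 -> FAULT, evict 4, frames=[3,5] (faults so far: 4)
  step 9: ref 4 -> FAULT, evict 3, frames=[4,5] (faults so far: 5)
  step 10: ref 1 -> FAULT, evict 5, frames=[4,1] (faults so far: 6)
  step 11: ref 3 -> FAULT, evict 4, frames=[3,1] (faults so far: 7)
  step 12: ref 2 -> FAULT, evict 1, frames=[3,2] (faults so far: 8)
  step 13: ref 2 -> HIT, frames=[3,2] (faults so far: 8)
  step 14: ref 4 -> FAULT, evict 3, frames=[4,2] (faults so far: 9)
  step 15: ref 4 -> HIT, frames=[4,2] (faults so far: 9)
  FIFO total faults: 9
--- LRU ---
  step 0: ref 1 -> FAULT, frames=[1,-] (faults so far: 1)
  step 1: ref 4 -> FAULT, frames=[1,4] (faults so far: 2)
  step 2: ref 3 -> FAULT, evict 1, frames=[3,4] (faults so far: 3)
  step 3: ref 4 -> HIT, frames=[3,4] (faults so far: 3)
  step 4: ref 4 -> HIT, frames=[3,4] (faults so far: 3)
  step 5: ref 3 -> HIT, frames=[3,4] (faults so far: 3)
  step 6: ref 4 -> HIT, frames=[3,4] (faults so far: 3)
  step 7: ref 4 -> HIT, frames=[3,4] (faults so far: 3)
  step 8: ref 5 -> FAULT, evict 3, frames=[5,4] (faults so far: 4)
  step 9: ref 4 -> HIT, frames=[5,4] (faults so far: 4)
  step 10: ref 1 -> FAULT, evict 5, frames=[1,4] (faults so far: 5)
  step 11: ref 3 -> FAULT, evict 4, frames=[1,3] (faults so far: 6)
  step 12: ref 2 -> FAULT, evict 1, frames=[2,3] (faults so far: 7)
  step 13: ref 2 -> HIT, frames=[2,3] (faults so far: 7)
  step 14: ref 4 -> FAULT, evict 3, frames=[2,4] (faults so far: 8)
  step 15: ref 4 -> HIT, frames=[2,4] (faults so far: 8)
  LRU total faults: 8
--- Optimal ---
  step 0: ref 1 -> FAULT, frames=[1,-] (faults so far: 1)
  step 1: ref 4 -> FAULT, frames=[1,4] (faults so far: 2)
  step 2: ref 3 -> FAULT, evict 1, frames=[3,4] (faults so far: 3)
  step 3: ref 4 -> HIT, frames=[3,4] (faults so far: 3)
  step 4: ref 4 -> HIT, frames=[3,4] (faults so far: 3)
  step 5: ref 3 -> HIT, frames=[3,4] (faults so far: 3)
  step 6: ref 4 -> HIT, frames=[3,4] (faults so far: 3)
  step 7: ref 4 -> HIT, frames=[3,4] (faults so far: 3)
  step 8: ref 5 -> FAULT, evict 3, frames=[5,4] (faults so far: 4)
  step 9: ref 4 -> HIT, frames=[5,4] (faults so far: 4)
  step 10: ref 1 -> FAULT, evict 5, frames=[1,4] (faults so far: 5)
  step 11: ref 3 -> FAULT, evict 1, frames=[3,4] (faults so far: 6)
  step 12: ref 2 -> FAULT, evict 3, frames=[2,4] (faults so far: 7)
  step 13: ref 2 -> HIT, frames=[2,4] (faults so far: 7)
  step 14: ref 4 -> HIT, frames=[2,4] (faults so far: 7)
  step 15: ref 4 -> HIT, frames=[2,4] (faults so far: 7)
  Optimal total faults: 7

Answer: 9 8 7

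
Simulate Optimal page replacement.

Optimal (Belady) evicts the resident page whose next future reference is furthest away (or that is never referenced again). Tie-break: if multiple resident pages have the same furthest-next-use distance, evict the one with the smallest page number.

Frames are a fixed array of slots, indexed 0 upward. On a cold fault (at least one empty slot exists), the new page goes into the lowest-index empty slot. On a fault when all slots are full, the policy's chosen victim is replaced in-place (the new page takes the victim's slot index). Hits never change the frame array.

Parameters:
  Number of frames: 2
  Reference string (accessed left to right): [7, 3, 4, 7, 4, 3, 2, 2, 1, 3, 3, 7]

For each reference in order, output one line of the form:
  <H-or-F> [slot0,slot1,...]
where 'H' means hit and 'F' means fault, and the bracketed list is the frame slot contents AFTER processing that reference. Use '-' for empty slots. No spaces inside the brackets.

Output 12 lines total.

F [7,-]
F [7,3]
F [7,4]
H [7,4]
H [7,4]
F [7,3]
F [2,3]
H [2,3]
F [1,3]
H [1,3]
H [1,3]
F [7,3]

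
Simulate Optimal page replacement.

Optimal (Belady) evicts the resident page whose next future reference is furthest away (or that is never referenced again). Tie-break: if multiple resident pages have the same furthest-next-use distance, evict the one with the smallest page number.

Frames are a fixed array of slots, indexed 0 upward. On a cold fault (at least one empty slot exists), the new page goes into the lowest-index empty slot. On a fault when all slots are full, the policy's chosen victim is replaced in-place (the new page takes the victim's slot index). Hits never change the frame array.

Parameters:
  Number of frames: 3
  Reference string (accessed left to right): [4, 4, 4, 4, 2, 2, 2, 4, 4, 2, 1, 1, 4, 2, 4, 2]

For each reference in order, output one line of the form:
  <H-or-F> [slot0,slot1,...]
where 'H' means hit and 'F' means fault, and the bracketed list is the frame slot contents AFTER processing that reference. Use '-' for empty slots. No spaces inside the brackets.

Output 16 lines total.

F [4,-,-]
H [4,-,-]
H [4,-,-]
H [4,-,-]
F [4,2,-]
H [4,2,-]
H [4,2,-]
H [4,2,-]
H [4,2,-]
H [4,2,-]
F [4,2,1]
H [4,2,1]
H [4,2,1]
H [4,2,1]
H [4,2,1]
H [4,2,1]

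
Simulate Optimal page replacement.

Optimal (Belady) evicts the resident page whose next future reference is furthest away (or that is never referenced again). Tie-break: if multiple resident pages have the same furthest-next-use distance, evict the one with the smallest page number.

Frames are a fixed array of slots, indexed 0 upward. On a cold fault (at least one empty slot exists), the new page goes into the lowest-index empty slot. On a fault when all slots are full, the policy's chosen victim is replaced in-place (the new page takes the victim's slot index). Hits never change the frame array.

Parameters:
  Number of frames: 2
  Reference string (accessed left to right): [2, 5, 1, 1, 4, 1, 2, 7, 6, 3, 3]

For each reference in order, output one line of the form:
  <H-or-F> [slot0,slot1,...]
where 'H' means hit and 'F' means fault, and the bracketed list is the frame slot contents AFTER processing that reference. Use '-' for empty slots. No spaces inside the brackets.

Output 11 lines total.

F [2,-]
F [2,5]
F [2,1]
H [2,1]
F [4,1]
H [4,1]
F [4,2]
F [4,7]
F [6,7]
F [3,7]
H [3,7]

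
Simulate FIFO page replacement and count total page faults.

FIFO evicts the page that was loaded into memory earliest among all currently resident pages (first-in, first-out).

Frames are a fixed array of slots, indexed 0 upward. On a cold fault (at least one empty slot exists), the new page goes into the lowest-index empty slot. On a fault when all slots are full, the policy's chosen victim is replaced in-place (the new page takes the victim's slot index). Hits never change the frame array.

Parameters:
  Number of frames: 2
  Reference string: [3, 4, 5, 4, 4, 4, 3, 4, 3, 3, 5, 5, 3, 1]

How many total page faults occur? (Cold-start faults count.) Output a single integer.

Answer: 8

Derivation:
Step 0: ref 3 → FAULT, frames=[3,-]
Step 1: ref 4 → FAULT, frames=[3,4]
Step 2: ref 5 → FAULT (evict 3), frames=[5,4]
Step 3: ref 4 → HIT, frames=[5,4]
Step 4: ref 4 → HIT, frames=[5,4]
Step 5: ref 4 → HIT, frames=[5,4]
Step 6: ref 3 → FAULT (evict 4), frames=[5,3]
Step 7: ref 4 → FAULT (evict 5), frames=[4,3]
Step 8: ref 3 → HIT, frames=[4,3]
Step 9: ref 3 → HIT, frames=[4,3]
Step 10: ref 5 → FAULT (evict 3), frames=[4,5]
Step 11: ref 5 → HIT, frames=[4,5]
Step 12: ref 3 → FAULT (evict 4), frames=[3,5]
Step 13: ref 1 → FAULT (evict 5), frames=[3,1]
Total faults: 8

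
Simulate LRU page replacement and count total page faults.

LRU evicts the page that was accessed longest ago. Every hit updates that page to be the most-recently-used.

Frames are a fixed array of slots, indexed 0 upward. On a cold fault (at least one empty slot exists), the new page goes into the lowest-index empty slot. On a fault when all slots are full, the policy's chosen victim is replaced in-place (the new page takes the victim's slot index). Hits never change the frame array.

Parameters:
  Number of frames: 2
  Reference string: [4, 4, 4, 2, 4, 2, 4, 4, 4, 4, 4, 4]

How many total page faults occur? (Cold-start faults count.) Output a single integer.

Answer: 2

Derivation:
Step 0: ref 4 → FAULT, frames=[4,-]
Step 1: ref 4 → HIT, frames=[4,-]
Step 2: ref 4 → HIT, frames=[4,-]
Step 3: ref 2 → FAULT, frames=[4,2]
Step 4: ref 4 → HIT, frames=[4,2]
Step 5: ref 2 → HIT, frames=[4,2]
Step 6: ref 4 → HIT, frames=[4,2]
Step 7: ref 4 → HIT, frames=[4,2]
Step 8: ref 4 → HIT, frames=[4,2]
Step 9: ref 4 → HIT, frames=[4,2]
Step 10: ref 4 → HIT, frames=[4,2]
Step 11: ref 4 → HIT, frames=[4,2]
Total faults: 2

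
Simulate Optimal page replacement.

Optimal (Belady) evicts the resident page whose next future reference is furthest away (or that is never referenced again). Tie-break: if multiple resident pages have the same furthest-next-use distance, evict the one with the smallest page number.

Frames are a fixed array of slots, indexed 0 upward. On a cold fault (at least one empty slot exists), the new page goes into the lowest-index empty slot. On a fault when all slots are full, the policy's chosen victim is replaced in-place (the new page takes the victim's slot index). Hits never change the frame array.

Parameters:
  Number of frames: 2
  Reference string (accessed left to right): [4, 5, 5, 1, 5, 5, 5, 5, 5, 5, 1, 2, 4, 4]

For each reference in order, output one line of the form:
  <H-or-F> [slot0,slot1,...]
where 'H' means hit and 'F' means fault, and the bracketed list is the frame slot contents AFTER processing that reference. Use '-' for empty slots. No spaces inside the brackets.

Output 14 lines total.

F [4,-]
F [4,5]
H [4,5]
F [1,5]
H [1,5]
H [1,5]
H [1,5]
H [1,5]
H [1,5]
H [1,5]
H [1,5]
F [2,5]
F [4,5]
H [4,5]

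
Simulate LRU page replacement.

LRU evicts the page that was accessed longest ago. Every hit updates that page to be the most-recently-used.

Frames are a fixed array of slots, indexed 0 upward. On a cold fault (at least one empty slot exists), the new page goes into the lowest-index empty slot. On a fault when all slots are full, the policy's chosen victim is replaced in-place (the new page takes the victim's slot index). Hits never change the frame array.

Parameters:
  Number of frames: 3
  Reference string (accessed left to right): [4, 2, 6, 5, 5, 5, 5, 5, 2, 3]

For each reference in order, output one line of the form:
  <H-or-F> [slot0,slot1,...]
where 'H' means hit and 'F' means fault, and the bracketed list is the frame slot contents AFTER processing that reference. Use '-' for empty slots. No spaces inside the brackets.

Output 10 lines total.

F [4,-,-]
F [4,2,-]
F [4,2,6]
F [5,2,6]
H [5,2,6]
H [5,2,6]
H [5,2,6]
H [5,2,6]
H [5,2,6]
F [5,2,3]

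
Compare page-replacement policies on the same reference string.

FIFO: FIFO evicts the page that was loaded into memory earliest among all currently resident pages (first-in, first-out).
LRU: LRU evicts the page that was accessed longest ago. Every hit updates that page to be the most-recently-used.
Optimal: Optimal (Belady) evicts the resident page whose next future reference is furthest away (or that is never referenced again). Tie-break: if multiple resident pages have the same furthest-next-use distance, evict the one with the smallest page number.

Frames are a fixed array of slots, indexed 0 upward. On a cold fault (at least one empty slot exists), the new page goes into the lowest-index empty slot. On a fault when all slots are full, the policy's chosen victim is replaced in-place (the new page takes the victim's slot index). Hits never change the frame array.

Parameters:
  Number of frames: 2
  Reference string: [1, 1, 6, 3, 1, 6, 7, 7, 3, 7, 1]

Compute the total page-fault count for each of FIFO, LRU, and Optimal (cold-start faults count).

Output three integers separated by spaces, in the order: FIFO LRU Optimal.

--- FIFO ---
  step 0: ref 1 -> FAULT, frames=[1,-] (faults so far: 1)
  step 1: ref 1 -> HIT, frames=[1,-] (faults so far: 1)
  step 2: ref 6 -> FAULT, frames=[1,6] (faults so far: 2)
  step 3: ref 3 -> FAULT, evict 1, frames=[3,6] (faults so far: 3)
  step 4: ref 1 -> FAULT, evict 6, frames=[3,1] (faults so far: 4)
  step 5: ref 6 -> FAULT, evict 3, frames=[6,1] (faults so far: 5)
  step 6: ref 7 -> FAULT, evict 1, frames=[6,7] (faults so far: 6)
  step 7: ref 7 -> HIT, frames=[6,7] (faults so far: 6)
  step 8: ref 3 -> FAULT, evict 6, frames=[3,7] (faults so far: 7)
  step 9: ref 7 -> HIT, frames=[3,7] (faults so far: 7)
  step 10: ref 1 -> FAULT, evict 7, frames=[3,1] (faults so far: 8)
  FIFO total faults: 8
--- LRU ---
  step 0: ref 1 -> FAULT, frames=[1,-] (faults so far: 1)
  step 1: ref 1 -> HIT, frames=[1,-] (faults so far: 1)
  step 2: ref 6 -> FAULT, frames=[1,6] (faults so far: 2)
  step 3: ref 3 -> FAULT, evict 1, frames=[3,6] (faults so far: 3)
  step 4: ref 1 -> FAULT, evict 6, frames=[3,1] (faults so far: 4)
  step 5: ref 6 -> FAULT, evict 3, frames=[6,1] (faults so far: 5)
  step 6: ref 7 -> FAULT, evict 1, frames=[6,7] (faults so far: 6)
  step 7: ref 7 -> HIT, frames=[6,7] (faults so far: 6)
  step 8: ref 3 -> FAULT, evict 6, frames=[3,7] (faults so far: 7)
  step 9: ref 7 -> HIT, frames=[3,7] (faults so far: 7)
  step 10: ref 1 -> FAULT, evict 3, frames=[1,7] (faults so far: 8)
  LRU total faults: 8
--- Optimal ---
  step 0: ref 1 -> FAULT, frames=[1,-] (faults so far: 1)
  step 1: ref 1 -> HIT, frames=[1,-] (faults so far: 1)
  step 2: ref 6 -> FAULT, frames=[1,6] (faults so far: 2)
  step 3: ref 3 -> FAULT, evict 6, frames=[1,3] (faults so far: 3)
  step 4: ref 1 -> HIT, frames=[1,3] (faults so far: 3)
  step 5: ref 6 -> FAULT, evict 1, frames=[6,3] (faults so far: 4)
  step 6: ref 7 -> FAULT, evict 6, frames=[7,3] (faults so far: 5)
  step 7: ref 7 -> HIT, frames=[7,3] (faults so far: 5)
  step 8: ref 3 -> HIT, frames=[7,3] (faults so far: 5)
  step 9: ref 7 -> HIT, frames=[7,3] (faults so far: 5)
  step 10: ref 1 -> FAULT, evict 3, frames=[7,1] (faults so far: 6)
  Optimal total faults: 6

Answer: 8 8 6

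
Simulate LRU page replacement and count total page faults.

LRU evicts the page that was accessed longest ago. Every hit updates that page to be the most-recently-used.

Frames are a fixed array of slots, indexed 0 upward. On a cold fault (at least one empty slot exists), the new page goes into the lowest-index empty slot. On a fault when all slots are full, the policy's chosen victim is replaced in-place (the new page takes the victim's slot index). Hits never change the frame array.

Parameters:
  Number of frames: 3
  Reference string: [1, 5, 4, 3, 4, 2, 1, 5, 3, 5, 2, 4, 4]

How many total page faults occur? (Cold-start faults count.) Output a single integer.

Step 0: ref 1 → FAULT, frames=[1,-,-]
Step 1: ref 5 → FAULT, frames=[1,5,-]
Step 2: ref 4 → FAULT, frames=[1,5,4]
Step 3: ref 3 → FAULT (evict 1), frames=[3,5,4]
Step 4: ref 4 → HIT, frames=[3,5,4]
Step 5: ref 2 → FAULT (evict 5), frames=[3,2,4]
Step 6: ref 1 → FAULT (evict 3), frames=[1,2,4]
Step 7: ref 5 → FAULT (evict 4), frames=[1,2,5]
Step 8: ref 3 → FAULT (evict 2), frames=[1,3,5]
Step 9: ref 5 → HIT, frames=[1,3,5]
Step 10: ref 2 → FAULT (evict 1), frames=[2,3,5]
Step 11: ref 4 → FAULT (evict 3), frames=[2,4,5]
Step 12: ref 4 → HIT, frames=[2,4,5]
Total faults: 10

Answer: 10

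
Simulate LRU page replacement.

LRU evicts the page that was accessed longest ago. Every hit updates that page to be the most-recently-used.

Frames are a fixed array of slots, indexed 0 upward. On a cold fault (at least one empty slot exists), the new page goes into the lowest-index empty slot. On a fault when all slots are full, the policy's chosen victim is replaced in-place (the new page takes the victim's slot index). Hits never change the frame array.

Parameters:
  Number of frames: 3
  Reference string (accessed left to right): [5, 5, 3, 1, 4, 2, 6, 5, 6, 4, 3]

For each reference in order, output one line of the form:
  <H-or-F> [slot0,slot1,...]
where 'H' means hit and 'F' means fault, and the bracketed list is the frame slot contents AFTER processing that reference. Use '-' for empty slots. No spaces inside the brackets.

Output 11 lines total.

F [5,-,-]
H [5,-,-]
F [5,3,-]
F [5,3,1]
F [4,3,1]
F [4,2,1]
F [4,2,6]
F [5,2,6]
H [5,2,6]
F [5,4,6]
F [3,4,6]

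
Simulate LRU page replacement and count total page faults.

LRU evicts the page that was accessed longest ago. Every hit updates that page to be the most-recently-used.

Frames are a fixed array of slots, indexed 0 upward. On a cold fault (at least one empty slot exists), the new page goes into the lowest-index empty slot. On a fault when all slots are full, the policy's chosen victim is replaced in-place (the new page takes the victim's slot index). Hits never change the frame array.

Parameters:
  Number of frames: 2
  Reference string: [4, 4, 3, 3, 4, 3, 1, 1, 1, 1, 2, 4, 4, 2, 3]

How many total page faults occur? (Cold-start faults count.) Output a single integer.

Step 0: ref 4 → FAULT, frames=[4,-]
Step 1: ref 4 → HIT, frames=[4,-]
Step 2: ref 3 → FAULT, frames=[4,3]
Step 3: ref 3 → HIT, frames=[4,3]
Step 4: ref 4 → HIT, frames=[4,3]
Step 5: ref 3 → HIT, frames=[4,3]
Step 6: ref 1 → FAULT (evict 4), frames=[1,3]
Step 7: ref 1 → HIT, frames=[1,3]
Step 8: ref 1 → HIT, frames=[1,3]
Step 9: ref 1 → HIT, frames=[1,3]
Step 10: ref 2 → FAULT (evict 3), frames=[1,2]
Step 11: ref 4 → FAULT (evict 1), frames=[4,2]
Step 12: ref 4 → HIT, frames=[4,2]
Step 13: ref 2 → HIT, frames=[4,2]
Step 14: ref 3 → FAULT (evict 4), frames=[3,2]
Total faults: 6

Answer: 6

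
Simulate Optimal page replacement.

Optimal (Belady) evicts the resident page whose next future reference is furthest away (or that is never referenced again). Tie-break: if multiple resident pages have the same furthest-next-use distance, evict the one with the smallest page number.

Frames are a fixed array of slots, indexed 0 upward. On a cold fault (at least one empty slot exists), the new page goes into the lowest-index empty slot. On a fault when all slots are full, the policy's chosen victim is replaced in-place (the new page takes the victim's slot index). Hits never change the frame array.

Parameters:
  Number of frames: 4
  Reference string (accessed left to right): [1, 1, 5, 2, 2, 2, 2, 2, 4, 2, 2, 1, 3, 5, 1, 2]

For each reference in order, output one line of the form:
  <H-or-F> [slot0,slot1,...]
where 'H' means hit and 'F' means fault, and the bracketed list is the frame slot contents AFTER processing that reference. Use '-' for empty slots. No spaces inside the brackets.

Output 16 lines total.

F [1,-,-,-]
H [1,-,-,-]
F [1,5,-,-]
F [1,5,2,-]
H [1,5,2,-]
H [1,5,2,-]
H [1,5,2,-]
H [1,5,2,-]
F [1,5,2,4]
H [1,5,2,4]
H [1,5,2,4]
H [1,5,2,4]
F [1,5,2,3]
H [1,5,2,3]
H [1,5,2,3]
H [1,5,2,3]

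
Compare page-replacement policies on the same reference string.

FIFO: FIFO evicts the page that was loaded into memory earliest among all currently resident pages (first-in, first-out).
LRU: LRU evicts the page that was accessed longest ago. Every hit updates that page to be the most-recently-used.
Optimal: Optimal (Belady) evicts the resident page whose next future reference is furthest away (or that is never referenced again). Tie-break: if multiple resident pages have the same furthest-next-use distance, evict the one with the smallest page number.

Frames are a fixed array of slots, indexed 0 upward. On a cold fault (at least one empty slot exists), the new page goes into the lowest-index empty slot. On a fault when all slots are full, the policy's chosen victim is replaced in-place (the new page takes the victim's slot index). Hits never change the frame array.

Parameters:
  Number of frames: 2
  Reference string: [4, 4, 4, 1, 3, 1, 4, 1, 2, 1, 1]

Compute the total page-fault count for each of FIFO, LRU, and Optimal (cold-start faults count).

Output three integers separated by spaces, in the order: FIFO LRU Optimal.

--- FIFO ---
  step 0: ref 4 -> FAULT, frames=[4,-] (faults so far: 1)
  step 1: ref 4 -> HIT, frames=[4,-] (faults so far: 1)
  step 2: ref 4 -> HIT, frames=[4,-] (faults so far: 1)
  step 3: ref 1 -> FAULT, frames=[4,1] (faults so far: 2)
  step 4: ref 3 -> FAULT, evict 4, frames=[3,1] (faults so far: 3)
  step 5: ref 1 -> HIT, frames=[3,1] (faults so far: 3)
  step 6: ref 4 -> FAULT, evict 1, frames=[3,4] (faults so far: 4)
  step 7: ref 1 -> FAULT, evict 3, frames=[1,4] (faults so far: 5)
  step 8: ref 2 -> FAULT, evict 4, frames=[1,2] (faults so far: 6)
  step 9: ref 1 -> HIT, frames=[1,2] (faults so far: 6)
  step 10: ref 1 -> HIT, frames=[1,2] (faults so far: 6)
  FIFO total faults: 6
--- LRU ---
  step 0: ref 4 -> FAULT, frames=[4,-] (faults so far: 1)
  step 1: ref 4 -> HIT, frames=[4,-] (faults so far: 1)
  step 2: ref 4 -> HIT, frames=[4,-] (faults so far: 1)
  step 3: ref 1 -> FAULT, frames=[4,1] (faults so far: 2)
  step 4: ref 3 -> FAULT, evict 4, frames=[3,1] (faults so far: 3)
  step 5: ref 1 -> HIT, frames=[3,1] (faults so far: 3)
  step 6: ref 4 -> FAULT, evict 3, frames=[4,1] (faults so far: 4)
  step 7: ref 1 -> HIT, frames=[4,1] (faults so far: 4)
  step 8: ref 2 -> FAULT, evict 4, frames=[2,1] (faults so far: 5)
  step 9: ref 1 -> HIT, frames=[2,1] (faults so far: 5)
  step 10: ref 1 -> HIT, frames=[2,1] (faults so far: 5)
  LRU total faults: 5
--- Optimal ---
  step 0: ref 4 -> FAULT, frames=[4,-] (faults so far: 1)
  step 1: ref 4 -> HIT, frames=[4,-] (faults so far: 1)
  step 2: ref 4 -> HIT, frames=[4,-] (faults so far: 1)
  step 3: ref 1 -> FAULT, frames=[4,1] (faults so far: 2)
  step 4: ref 3 -> FAULT, evict 4, frames=[3,1] (faults so far: 3)
  step 5: ref 1 -> HIT, frames=[3,1] (faults so far: 3)
  step 6: ref 4 -> FAULT, evict 3, frames=[4,1] (faults so far: 4)
  step 7: ref 1 -> HIT, frames=[4,1] (faults so far: 4)
  step 8: ref 2 -> FAULT, evict 4, frames=[2,1] (faults so far: 5)
  step 9: ref 1 -> HIT, frames=[2,1] (faults so far: 5)
  step 10: ref 1 -> HIT, frames=[2,1] (faults so far: 5)
  Optimal total faults: 5

Answer: 6 5 5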